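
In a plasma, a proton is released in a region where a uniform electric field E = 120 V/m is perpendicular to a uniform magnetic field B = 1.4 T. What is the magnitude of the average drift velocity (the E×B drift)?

v_d ≈ 86 m/s

In crossed fields the guiding centre drifts at v_d = |E×B|/B² = E/B, independent of charge and mass.
v_d = 120/1.4 = 86 m/s.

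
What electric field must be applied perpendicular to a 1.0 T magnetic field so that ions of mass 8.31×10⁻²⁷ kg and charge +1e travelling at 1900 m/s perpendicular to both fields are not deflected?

E = 1900 V/m

For straight-line motion qE = qvB, so E = vB.
E = 1900 × 1.0 = 1900 V/m.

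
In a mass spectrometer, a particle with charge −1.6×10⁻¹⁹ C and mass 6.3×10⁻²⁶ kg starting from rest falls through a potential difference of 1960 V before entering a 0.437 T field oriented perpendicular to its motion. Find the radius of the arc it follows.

Acceleration: |q|V = ½mv² ⇒ v = √(2|q|V/m) = √(2·1.6×10⁻¹⁹·1960/6.3×10⁻²⁶) ≈ 9.978×10⁴ m/s.
In the field: r = mv/(|q|B) = (6.3×10⁻²⁶)(9.978×10⁴)/((1.6×10⁻¹⁹)(0.437)) ≈ 0.0899 m.

r ≈ 0.0899 m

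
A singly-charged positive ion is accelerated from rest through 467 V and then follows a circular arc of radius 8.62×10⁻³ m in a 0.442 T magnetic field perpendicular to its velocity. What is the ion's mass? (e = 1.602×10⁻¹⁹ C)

Combine |q|V = ½mv² and r = mv/(|q|B): eliminate v to get m = qB²r²/(2V).
m = (1.602×10⁻¹⁹)(0.442)²(8.62×10⁻³)²/(2·467) ≈ 2.49×10⁻²⁷ kg.

m ≈ 2.49×10⁻²⁷ kg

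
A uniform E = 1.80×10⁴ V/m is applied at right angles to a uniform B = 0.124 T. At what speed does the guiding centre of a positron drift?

v_d ≈ 1.45×10⁵ m/s

In crossed fields the guiding centre drifts at v_d = |E×B|/B² = E/B, independent of charge and mass.
v_d = 1.80×10⁴/0.124 = 1.45×10⁵ m/s.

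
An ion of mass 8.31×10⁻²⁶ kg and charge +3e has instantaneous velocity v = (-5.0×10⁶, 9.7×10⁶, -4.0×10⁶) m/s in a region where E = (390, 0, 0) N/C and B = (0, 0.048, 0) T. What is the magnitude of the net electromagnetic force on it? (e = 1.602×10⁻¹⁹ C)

v×B = (1.92×10⁵, 0, -2.40×10⁵) N/C.
E + v×B = (1.92×10⁵, 0, -2.40×10⁵) N/C.
F = q(E + v×B) = (4.806×10⁻¹⁹ C)·(1.92×10⁵, 0, -2.40×10⁵) = (9.25×10⁻¹⁴, 0, -1.15×10⁻¹³) N.
|F| = 1.48×10⁻¹³ N.

|F| ≈ 1.48×10⁻¹³ N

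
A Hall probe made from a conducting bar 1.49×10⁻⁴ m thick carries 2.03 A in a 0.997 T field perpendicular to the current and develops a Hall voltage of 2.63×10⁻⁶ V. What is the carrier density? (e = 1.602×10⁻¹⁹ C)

n ≈ 3.22×10²⁸ m⁻³

From V_H = IB/(n e t), n = IB/(V_H e t).
n = (2.03)(0.997)/((2.63×10⁻⁶)(1.602×10⁻¹⁹)(1.49×10⁻⁴)) ≈ 3.22×10²⁸ m⁻³.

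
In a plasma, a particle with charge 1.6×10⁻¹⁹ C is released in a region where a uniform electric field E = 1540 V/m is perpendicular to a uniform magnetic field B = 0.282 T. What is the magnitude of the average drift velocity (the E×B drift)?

v_d ≈ 5460 m/s

In crossed fields the guiding centre drifts at v_d = |E×B|/B² = E/B, independent of charge and mass.
v_d = 1540/0.282 = 5460 m/s.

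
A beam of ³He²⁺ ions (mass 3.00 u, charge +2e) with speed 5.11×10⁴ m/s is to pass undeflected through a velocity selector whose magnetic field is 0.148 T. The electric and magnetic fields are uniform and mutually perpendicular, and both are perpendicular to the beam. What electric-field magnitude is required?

For straight-line motion qE = qvB, so E = vB.
E = 5.11×10⁴ × 0.148 = 7560 V/m.

E = 7560 V/m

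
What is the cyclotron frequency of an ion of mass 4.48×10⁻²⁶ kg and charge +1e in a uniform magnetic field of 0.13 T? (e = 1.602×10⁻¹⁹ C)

f ≈ 7.4×10⁴ Hz

f = |q|B/(2πm).
f = (1.602×10⁻¹⁹)(0.13)/(2π·4.48×10⁻²⁶) ≈ 7.4×10⁴ Hz.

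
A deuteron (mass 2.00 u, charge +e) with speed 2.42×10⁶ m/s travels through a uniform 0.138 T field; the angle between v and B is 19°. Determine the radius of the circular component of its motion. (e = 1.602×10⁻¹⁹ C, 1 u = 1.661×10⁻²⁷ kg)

r ≈ 0.118 m

v⊥ = v sinθ = 2.42×10⁶·sin19° ≈ 7.879×10⁵ m/s.
r = m v⊥/(|q|B) = (3.322×10⁻²⁷)(7.879×10⁵)/((1.602×10⁻¹⁹)(0.138)) ≈ 0.118 m.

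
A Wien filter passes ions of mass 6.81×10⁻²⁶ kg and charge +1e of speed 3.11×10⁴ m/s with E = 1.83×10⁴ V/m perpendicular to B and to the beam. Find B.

Balance of forces in the selector: qE = qvB ⇒ B = E/v.
B = 1.83×10⁴/3.11×10⁴ = 0.588 T.

B = 0.588 T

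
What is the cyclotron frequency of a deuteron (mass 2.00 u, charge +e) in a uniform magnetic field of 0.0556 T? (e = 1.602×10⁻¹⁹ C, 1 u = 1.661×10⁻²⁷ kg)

f = |q|B/(2πm).
f = (1.602×10⁻¹⁹)(0.0556)/(2π·3.322×10⁻²⁷) ≈ 4.27×10⁵ Hz.

f ≈ 4.27×10⁵ Hz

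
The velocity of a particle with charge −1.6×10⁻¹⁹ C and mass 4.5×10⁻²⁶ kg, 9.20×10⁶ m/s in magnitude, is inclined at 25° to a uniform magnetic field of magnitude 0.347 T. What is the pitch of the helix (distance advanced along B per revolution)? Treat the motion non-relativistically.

v∥ = v cosθ = 9.20×10⁶·cos25° ≈ 8.338×10⁶ m/s.
T = 2πm/(|q|B) = 2π(4.5×10⁻²⁶)/((1.6×10⁻¹⁹)(0.347)) ≈ 5.093×10⁻⁶ s.
pitch = v∥ T = (8.338×10⁶)(5.093×10⁻⁶) ≈ 42.5 m.

p ≈ 42.5 m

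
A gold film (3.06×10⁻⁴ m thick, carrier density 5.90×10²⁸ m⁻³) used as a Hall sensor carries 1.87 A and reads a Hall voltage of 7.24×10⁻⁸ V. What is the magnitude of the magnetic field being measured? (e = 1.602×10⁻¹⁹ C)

B ≈ 0.112 T

From V_H = IB/(n e t), B = V_H n e t / I.
B = (7.24×10⁻⁸)(5.90×10²⁸)(1.602×10⁻¹⁹)(3.06×10⁻⁴)/1.87 ≈ 0.112 T.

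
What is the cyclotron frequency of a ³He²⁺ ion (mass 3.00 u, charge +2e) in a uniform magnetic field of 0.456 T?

f = |q|B/(2πm).
f = (3.204×10⁻¹⁹)(0.456)/(2π·4.983×10⁻²⁷) ≈ 4.67×10⁶ Hz.

f ≈ 4.67×10⁶ Hz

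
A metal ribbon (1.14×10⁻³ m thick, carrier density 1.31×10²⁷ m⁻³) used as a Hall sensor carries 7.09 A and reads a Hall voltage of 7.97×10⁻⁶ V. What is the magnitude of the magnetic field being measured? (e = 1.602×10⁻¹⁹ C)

From V_H = IB/(n e t), B = V_H n e t / I.
B = (7.97×10⁻⁶)(1.31×10²⁷)(1.602×10⁻¹⁹)(1.14×10⁻³)/7.09 ≈ 0.269 T.

B ≈ 0.269 T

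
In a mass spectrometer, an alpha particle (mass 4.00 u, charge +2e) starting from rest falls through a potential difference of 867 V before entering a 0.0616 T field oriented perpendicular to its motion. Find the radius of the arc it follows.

Acceleration: |q|V = ½mv² ⇒ v = √(2|q|V/m) = √(2·3.204×10⁻¹⁹·867/6.644×10⁻²⁷) ≈ 2.892×10⁵ m/s.
In the field: r = mv/(|q|B) = (6.644×10⁻²⁷)(2.892×10⁵)/((3.204×10⁻¹⁹)(0.0616)) ≈ 0.0973 m.

r ≈ 0.0973 m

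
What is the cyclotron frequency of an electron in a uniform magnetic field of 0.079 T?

f ≈ 2.2×10⁹ Hz

f = |q|B/(2πm).
f = (1.602×10⁻¹⁹)(0.079)/(2π·9.109×10⁻³¹) ≈ 2.2×10⁹ Hz.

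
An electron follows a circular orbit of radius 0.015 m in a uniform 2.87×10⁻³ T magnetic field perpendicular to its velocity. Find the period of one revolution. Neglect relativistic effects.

T ≈ 1.24×10⁻⁸ s

The cyclotron period depends only on m, q, B: T = 2πm/(|q|B).
T = 2π(9.109×10⁻³¹)/((1.602×10⁻¹⁹)(2.87×10⁻³)) ≈ 1.24×10⁻⁸ s.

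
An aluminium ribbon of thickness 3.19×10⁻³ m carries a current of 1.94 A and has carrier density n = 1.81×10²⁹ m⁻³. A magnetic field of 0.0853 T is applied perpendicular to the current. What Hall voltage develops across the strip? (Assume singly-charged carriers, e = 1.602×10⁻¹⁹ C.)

V_H ≈ 1.79×10⁻⁹ V

V_H = IB/(n e t).
V_H = (1.94)(0.0853)/((1.81×10²⁹)(1.602×10⁻¹⁹)(3.19×10⁻³)) ≈ 1.79×10⁻⁹ V.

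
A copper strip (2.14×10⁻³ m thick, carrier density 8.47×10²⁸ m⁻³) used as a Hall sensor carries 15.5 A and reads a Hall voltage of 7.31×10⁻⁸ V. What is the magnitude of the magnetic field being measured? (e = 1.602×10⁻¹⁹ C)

B ≈ 0.137 T

From V_H = IB/(n e t), B = V_H n e t / I.
B = (7.31×10⁻⁸)(8.47×10²⁸)(1.602×10⁻¹⁹)(2.14×10⁻³)/15.5 ≈ 0.137 T.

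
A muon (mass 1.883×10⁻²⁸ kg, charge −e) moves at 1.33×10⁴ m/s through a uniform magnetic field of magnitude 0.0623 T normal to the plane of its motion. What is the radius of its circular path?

The magnetic force provides the centripetal force: |q|vB = mv²/r.
r = mv/(|q|B) = (1.883×10⁻²⁸)(1.33×10⁴)/((1.602×10⁻¹⁹)(0.0623)) ≈ 2.51×10⁻⁴ m.

r ≈ 2.51×10⁻⁴ m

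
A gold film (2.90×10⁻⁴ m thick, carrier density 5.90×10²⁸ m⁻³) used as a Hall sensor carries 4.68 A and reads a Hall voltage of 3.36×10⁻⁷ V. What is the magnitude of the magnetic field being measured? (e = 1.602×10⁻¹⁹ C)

B ≈ 0.197 T

From V_H = IB/(n e t), B = V_H n e t / I.
B = (3.36×10⁻⁷)(5.90×10²⁸)(1.602×10⁻¹⁹)(2.90×10⁻⁴)/4.68 ≈ 0.197 T.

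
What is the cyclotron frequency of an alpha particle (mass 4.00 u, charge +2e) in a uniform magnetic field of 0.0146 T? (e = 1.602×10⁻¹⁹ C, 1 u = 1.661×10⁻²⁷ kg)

f = |q|B/(2πm).
f = (3.204×10⁻¹⁹)(0.0146)/(2π·6.644×10⁻²⁷) ≈ 1.12×10⁵ Hz.

f ≈ 1.12×10⁵ Hz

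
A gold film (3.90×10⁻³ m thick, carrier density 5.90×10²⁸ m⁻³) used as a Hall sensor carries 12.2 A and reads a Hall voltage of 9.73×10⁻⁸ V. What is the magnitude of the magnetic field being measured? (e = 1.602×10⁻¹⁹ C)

From V_H = IB/(n e t), B = V_H n e t / I.
B = (9.73×10⁻⁸)(5.90×10²⁸)(1.602×10⁻¹⁹)(3.90×10⁻³)/12.2 ≈ 0.294 T.

B ≈ 0.294 T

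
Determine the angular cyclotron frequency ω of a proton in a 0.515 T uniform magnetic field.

ω ≈ 4.93×10⁷ rad/s

ω = |q|B/m.
ω = (1.602×10⁻¹⁹)(0.515)/1.673×10⁻²⁷ ≈ 4.93×10⁷ rad/s.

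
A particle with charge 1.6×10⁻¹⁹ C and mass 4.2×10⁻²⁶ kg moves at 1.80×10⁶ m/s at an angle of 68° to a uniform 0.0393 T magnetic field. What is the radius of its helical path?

v⊥ = v sinθ = 1.80×10⁶·sin68° ≈ 1.669×10⁶ m/s.
r = m v⊥/(|q|B) = (4.2×10⁻²⁶)(1.669×10⁶)/((1.6×10⁻¹⁹)(0.0393)) ≈ 11.1 m.

r ≈ 11.1 m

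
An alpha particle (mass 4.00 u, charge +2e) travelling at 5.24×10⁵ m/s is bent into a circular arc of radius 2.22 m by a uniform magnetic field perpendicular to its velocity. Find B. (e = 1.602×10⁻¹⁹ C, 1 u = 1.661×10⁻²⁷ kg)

From |q|vB = mv²/r, B = mv/(|q|r).
B = (6.644×10⁻²⁷)(5.24×10⁵)/((3.204×10⁻¹⁹)(2.22)) ≈ 4.89×10⁻³ T.

B ≈ 4.89×10⁻³ T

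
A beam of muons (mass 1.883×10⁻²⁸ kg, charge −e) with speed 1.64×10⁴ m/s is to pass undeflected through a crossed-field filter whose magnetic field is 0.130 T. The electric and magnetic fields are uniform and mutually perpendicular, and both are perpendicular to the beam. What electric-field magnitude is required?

For straight-line motion qE = qvB, so E = vB.
E = 1.64×10⁴ × 0.130 = 2130 V/m.

E = 2130 V/m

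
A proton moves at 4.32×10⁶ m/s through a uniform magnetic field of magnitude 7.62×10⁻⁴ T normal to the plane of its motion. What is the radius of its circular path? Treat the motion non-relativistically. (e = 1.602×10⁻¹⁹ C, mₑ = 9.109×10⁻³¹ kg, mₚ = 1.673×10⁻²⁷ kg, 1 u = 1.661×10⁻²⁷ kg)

The magnetic force provides the centripetal force: |q|vB = mv²/r.
r = mv/(|q|B) = (1.673×10⁻²⁷)(4.32×10⁶)/((1.602×10⁻¹⁹)(7.62×10⁻⁴)) ≈ 59.2 m.

r ≈ 59.2 m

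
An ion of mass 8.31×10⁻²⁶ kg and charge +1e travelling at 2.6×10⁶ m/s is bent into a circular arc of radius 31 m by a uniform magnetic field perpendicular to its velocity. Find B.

From |q|vB = mv²/r, B = mv/(|q|r).
B = (8.31×10⁻²⁶)(2.6×10⁶)/((1.602×10⁻¹⁹)(31)) ≈ 0.044 T.

B ≈ 0.044 T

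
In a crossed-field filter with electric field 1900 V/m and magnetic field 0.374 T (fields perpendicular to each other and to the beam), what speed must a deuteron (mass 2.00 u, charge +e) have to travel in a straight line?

For undeflected motion the electric and magnetic forces balance: qE = qvB.
v = E/B = 1900/0.374 = 5080 m/s.

v = 5080 m/s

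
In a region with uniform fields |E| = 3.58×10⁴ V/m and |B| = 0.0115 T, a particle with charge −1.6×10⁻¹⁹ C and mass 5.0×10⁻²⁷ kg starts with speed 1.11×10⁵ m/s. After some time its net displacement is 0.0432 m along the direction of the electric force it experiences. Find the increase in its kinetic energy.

The magnetic force is always ⟂ v and does no work; only the electric force changes KE.
ΔKE = F_E · d = |q|E d = (1.6×10⁻¹⁹)(3.58×10⁴)(0.0432) ≈ 2.47×10⁻¹⁶ J.

ΔKE ≈ 2.47×10⁻¹⁶ J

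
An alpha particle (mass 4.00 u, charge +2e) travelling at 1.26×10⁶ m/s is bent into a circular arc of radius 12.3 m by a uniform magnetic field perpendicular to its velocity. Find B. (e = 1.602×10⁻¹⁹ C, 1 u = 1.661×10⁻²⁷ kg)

B ≈ 2.12×10⁻³ T

From |q|vB = mv²/r, B = mv/(|q|r).
B = (6.644×10⁻²⁷)(1.26×10⁶)/((3.204×10⁻¹⁹)(12.3)) ≈ 2.12×10⁻³ T.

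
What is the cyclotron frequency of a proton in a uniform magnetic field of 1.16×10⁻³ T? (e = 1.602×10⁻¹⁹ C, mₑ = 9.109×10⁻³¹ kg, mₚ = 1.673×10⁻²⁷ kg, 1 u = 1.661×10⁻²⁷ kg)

f = |q|B/(2πm).
f = (1.602×10⁻¹⁹)(1.16×10⁻³)/(2π·1.673×10⁻²⁷) ≈ 1.77×10⁴ Hz.

f ≈ 1.77×10⁴ Hz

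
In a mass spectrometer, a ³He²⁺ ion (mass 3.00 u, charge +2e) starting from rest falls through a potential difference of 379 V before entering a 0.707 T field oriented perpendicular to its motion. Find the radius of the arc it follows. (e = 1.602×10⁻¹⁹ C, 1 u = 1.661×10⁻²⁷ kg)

Acceleration: |q|V = ½mv² ⇒ v = √(2|q|V/m) = √(2·3.204×10⁻¹⁹·379/4.983×10⁻²⁷) ≈ 2.208×10⁵ m/s.
In the field: r = mv/(|q|B) = (4.983×10⁻²⁷)(2.208×10⁵)/((3.204×10⁻¹⁹)(0.707)) ≈ 4.86×10⁻³ m.

r ≈ 4.86×10⁻³ m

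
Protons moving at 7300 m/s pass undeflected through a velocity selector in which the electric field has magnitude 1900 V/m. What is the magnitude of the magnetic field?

B = 0.26 T

Balance of forces in the selector: qE = qvB ⇒ B = E/v.
B = 1900/7300 = 0.26 T.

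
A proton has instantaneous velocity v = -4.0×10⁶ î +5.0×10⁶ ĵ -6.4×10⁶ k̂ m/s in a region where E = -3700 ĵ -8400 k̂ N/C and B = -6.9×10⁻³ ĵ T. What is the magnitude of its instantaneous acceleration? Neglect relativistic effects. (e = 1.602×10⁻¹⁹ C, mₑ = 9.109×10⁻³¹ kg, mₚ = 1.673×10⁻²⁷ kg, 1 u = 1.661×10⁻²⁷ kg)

v×B = (-4.42×10⁴, 0, 2.76×10⁴) N/C.
E + v×B = (-4.42×10⁴, -3700, 1.92×10⁴) N/C.
F = q(E + v×B) = (1.602×10⁻¹⁹ C)·(-4.42×10⁴, -3700, 1.92×10⁴) = (-7.07×10⁻¹⁵, -5.93×10⁻¹⁶, 3.08×10⁻¹⁵) N.
|a| = |F|/m = 7.737×10⁻¹⁵/1.673×10⁻²⁷ ≈ 4.62×10¹² m/s².

|a| ≈ 4.62×10¹² m/s²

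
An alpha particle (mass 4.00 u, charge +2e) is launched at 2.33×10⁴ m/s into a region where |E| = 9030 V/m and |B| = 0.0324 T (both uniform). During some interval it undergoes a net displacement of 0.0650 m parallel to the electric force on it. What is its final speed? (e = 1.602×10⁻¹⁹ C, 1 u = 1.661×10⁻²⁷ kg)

v_f ≈ 2.39×10⁵ m/s

B does no work; ΔKE = |q|E d.
½mv_f² = ½mv₀² + |q|Ed = ½(6.644×10⁻²⁷)(2.33×10⁴)² + (3.204×10⁻¹⁹)(9030)(0.0650) ≈ 1.803×10⁻¹⁸ J + 1.881×10⁻¹⁶ J ≈ 1.899×10⁻¹⁶ J.
v_f = √(2·1.899×10⁻¹⁶/6.644×10⁻²⁷) ≈ 2.39×10⁵ m/s.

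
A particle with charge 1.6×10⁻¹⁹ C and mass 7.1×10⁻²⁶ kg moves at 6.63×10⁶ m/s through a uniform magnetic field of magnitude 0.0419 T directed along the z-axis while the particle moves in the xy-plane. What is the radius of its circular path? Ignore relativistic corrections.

The magnetic force provides the centripetal force: |q|vB = mv²/r.
r = mv/(|q|B) = (7.1×10⁻²⁶)(6.63×10⁶)/((1.6×10⁻¹⁹)(0.0419)) ≈ 70.2 m.

r ≈ 70.2 m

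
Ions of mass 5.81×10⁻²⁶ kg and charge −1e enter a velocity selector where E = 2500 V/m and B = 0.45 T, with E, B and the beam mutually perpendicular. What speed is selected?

v = 5600 m/s

Zero net Lorentz force requires |qE| = |q v×B|, i.e. E = vB.
v = E/B = 2500/0.45 = 5600 m/s.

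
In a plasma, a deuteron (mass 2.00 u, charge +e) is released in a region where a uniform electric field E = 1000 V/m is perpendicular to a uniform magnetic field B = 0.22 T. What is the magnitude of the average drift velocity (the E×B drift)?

v_d ≈ 4500 m/s

The steady drift has the magnetic force balancing the electric force, so v_d = E/B.
v_d = 1000/0.22 = 4500 m/s.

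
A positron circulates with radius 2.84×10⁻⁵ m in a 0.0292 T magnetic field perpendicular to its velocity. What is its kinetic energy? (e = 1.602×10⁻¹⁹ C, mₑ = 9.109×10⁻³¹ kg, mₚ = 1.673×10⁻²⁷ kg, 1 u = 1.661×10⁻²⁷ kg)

v = |q|Br/m, then KE = ½mv² = (qBr)²/(2m).
v = (1.602×10⁻¹⁹)(0.0292)(2.84×10⁻⁵)/9.109×10⁻³¹ ≈ 1.458×10⁵ m/s.
KE = ½(9.109×10⁻³¹)(1.458×10⁵)² ≈ 9.69×10⁻²¹ J.

KE ≈ 9.69×10⁻²¹ J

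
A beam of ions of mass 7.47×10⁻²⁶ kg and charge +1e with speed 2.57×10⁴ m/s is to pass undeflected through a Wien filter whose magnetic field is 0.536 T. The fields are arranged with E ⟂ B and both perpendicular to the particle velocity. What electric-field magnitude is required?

For straight-line motion qE = qvB, so E = vB.
E = 2.57×10⁴ × 0.536 = 1.38×10⁴ V/m.

E = 1.38×10⁴ V/m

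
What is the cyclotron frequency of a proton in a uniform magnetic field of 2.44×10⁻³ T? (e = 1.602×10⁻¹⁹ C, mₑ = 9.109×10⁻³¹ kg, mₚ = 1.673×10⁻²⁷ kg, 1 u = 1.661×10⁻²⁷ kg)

f = |q|B/(2πm).
f = (1.602×10⁻¹⁹)(2.44×10⁻³)/(2π·1.673×10⁻²⁷) ≈ 3.72×10⁴ Hz.

f ≈ 3.72×10⁴ Hz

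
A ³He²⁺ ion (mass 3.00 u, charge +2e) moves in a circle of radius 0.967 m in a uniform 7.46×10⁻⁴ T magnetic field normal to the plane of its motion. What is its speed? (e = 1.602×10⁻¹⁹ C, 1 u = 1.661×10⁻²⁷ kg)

v ≈ 4.64×10⁴ m/s

From |q|vB = mv²/r, v = |q|Br/m.
v = (3.204×10⁻¹⁹)(7.46×10⁻⁴)(0.967)/4.983×10⁻²⁷ ≈ 4.64×10⁴ m/s.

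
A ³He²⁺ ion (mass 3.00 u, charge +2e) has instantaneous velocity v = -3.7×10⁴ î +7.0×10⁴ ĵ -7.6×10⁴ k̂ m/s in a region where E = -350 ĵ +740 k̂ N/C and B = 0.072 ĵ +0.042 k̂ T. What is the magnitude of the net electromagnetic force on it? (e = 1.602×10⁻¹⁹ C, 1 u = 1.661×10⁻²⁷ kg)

v×B = (8410, 1550, -2660) N/C.
E + v×B = (8410, 1200, -1920) N/C.
F = q(E + v×B) = (3.204×10⁻¹⁹ C)·(8410, 1200, -1920) = (2.70×10⁻¹⁵, 3.86×10⁻¹⁶, -6.16×10⁻¹⁶) N.
|F| = 2.79×10⁻¹⁵ N.

|F| ≈ 2.79×10⁻¹⁵ N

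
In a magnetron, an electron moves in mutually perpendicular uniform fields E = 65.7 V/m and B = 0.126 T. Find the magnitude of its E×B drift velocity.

v_d ≈ 521 m/s

The E×B drift speed is v_d = E/B.
v_d = 65.7/0.126 = 521 m/s.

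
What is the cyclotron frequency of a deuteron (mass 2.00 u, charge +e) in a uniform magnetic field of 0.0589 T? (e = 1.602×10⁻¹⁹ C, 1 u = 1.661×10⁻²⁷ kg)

f ≈ 4.52×10⁵ Hz

f = |q|B/(2πm).
f = (1.602×10⁻¹⁹)(0.0589)/(2π·3.322×10⁻²⁷) ≈ 4.52×10⁵ Hz.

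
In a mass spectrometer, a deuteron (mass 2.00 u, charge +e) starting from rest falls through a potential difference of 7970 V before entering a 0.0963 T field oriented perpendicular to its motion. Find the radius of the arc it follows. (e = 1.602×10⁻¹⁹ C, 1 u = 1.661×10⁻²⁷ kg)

r ≈ 0.189 m

Acceleration: |q|V = ½mv² ⇒ v = √(2|q|V/m) = √(2·1.602×10⁻¹⁹·7970/3.322×10⁻²⁷) ≈ 8.767×10⁵ m/s.
In the field: r = mv/(|q|B) = (3.322×10⁻²⁷)(8.767×10⁵)/((1.602×10⁻¹⁹)(0.0963)) ≈ 0.189 m.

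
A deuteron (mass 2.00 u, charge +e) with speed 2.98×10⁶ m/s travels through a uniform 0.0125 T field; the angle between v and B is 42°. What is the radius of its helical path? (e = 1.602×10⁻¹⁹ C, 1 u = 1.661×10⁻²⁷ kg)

r ≈ 3.31 m

v⊥ = v sinθ = 2.98×10⁶·sin42° ≈ 1.994×10⁶ m/s.
r = m v⊥/(|q|B) = (3.322×10⁻²⁷)(1.994×10⁶)/((1.602×10⁻¹⁹)(0.0125)) ≈ 3.31 m.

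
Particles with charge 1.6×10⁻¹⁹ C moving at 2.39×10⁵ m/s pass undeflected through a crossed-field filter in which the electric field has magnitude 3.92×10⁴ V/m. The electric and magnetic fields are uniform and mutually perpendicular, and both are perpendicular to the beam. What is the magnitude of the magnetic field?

Balance of forces in the selector: qE = qvB ⇒ B = E/v.
B = 3.92×10⁴/2.39×10⁵ = 0.164 T.

B = 0.164 T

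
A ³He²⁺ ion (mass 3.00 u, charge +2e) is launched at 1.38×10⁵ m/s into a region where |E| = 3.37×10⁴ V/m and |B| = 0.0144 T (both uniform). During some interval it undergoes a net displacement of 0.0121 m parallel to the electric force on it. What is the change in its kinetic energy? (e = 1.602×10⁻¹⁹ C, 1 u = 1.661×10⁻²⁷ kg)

The magnetic force is always ⟂ v and does no work; only the electric force changes KE.
ΔKE = F_E · d = |q|E d = (3.204×10⁻¹⁹)(3.37×10⁴)(0.0121) ≈ 1.31×10⁻¹⁶ J.

ΔKE ≈ 1.31×10⁻¹⁶ J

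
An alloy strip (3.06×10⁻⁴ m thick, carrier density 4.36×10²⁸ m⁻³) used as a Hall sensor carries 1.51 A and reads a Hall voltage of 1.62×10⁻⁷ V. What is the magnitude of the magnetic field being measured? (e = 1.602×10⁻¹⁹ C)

From V_H = IB/(n e t), B = V_H n e t / I.
B = (1.62×10⁻⁷)(4.36×10²⁸)(1.602×10⁻¹⁹)(3.06×10⁻⁴)/1.51 ≈ 0.229 T.

B ≈ 0.229 T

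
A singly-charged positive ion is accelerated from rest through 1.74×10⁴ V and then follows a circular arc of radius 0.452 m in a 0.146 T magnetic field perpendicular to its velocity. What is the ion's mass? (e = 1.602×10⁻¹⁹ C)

m ≈ 2.00×10⁻²⁶ kg

Combine |q|V = ½mv² and r = mv/(|q|B): eliminate v to get m = qB²r²/(2V).
m = (1.602×10⁻¹⁹)(0.146)²(0.452)²/(2·1.74×10⁴) ≈ 2.00×10⁻²⁶ kg.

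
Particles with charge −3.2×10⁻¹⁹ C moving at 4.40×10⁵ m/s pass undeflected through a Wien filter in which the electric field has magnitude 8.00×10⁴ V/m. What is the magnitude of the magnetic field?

Balance of forces in the selector: qE = qvB ⇒ B = E/v.
B = 8.00×10⁴/4.40×10⁵ = 0.182 T.

B = 0.182 T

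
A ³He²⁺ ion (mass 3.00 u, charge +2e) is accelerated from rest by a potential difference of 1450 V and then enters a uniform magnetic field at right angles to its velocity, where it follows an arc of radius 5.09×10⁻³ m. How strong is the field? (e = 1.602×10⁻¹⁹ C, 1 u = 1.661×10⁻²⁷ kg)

B ≈ 1.32 T

v = √(2|q|V/m) = √(2·3.204×10⁻¹⁹·1450/4.983×10⁻²⁷) ≈ 4.318×10⁵ m/s.
B = mv/(|q|r) = (4.983×10⁻²⁷)(4.318×10⁵)/((3.204×10⁻¹⁹)(5.09×10⁻³)) ≈ 1.32 T.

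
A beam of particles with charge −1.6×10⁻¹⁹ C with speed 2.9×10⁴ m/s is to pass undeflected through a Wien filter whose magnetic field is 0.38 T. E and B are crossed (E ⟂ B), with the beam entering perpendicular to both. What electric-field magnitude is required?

E = 1.1×10⁴ V/m

For straight-line motion qE = qvB, so E = vB.
E = 2.9×10⁴ × 0.38 = 1.1×10⁴ V/m.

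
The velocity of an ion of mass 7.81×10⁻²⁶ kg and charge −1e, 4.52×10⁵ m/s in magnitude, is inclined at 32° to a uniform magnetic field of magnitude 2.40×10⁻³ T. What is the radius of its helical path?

r ≈ 48.7 m

v⊥ = v sinθ = 4.52×10⁵·sin32° ≈ 2.395×10⁵ m/s.
r = m v⊥/(|q|B) = (7.81×10⁻²⁶)(2.395×10⁵)/((1.602×10⁻¹⁹)(2.40×10⁻³)) ≈ 48.7 m.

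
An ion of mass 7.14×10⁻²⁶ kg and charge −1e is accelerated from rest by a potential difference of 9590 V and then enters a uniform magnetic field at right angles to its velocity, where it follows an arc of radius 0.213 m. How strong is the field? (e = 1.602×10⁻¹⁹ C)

B ≈ 0.434 T

v = √(2|q|V/m) = √(2·1.602×10⁻¹⁹·9590/7.14×10⁻²⁶) ≈ 2.074×10⁵ m/s.
B = mv/(|q|r) = (7.14×10⁻²⁶)(2.074×10⁵)/((1.602×10⁻¹⁹)(0.213)) ≈ 0.434 T.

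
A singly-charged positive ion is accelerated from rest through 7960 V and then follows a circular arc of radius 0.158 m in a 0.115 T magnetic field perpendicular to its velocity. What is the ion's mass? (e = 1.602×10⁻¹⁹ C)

m ≈ 3.32×10⁻²⁷ kg

Combine |q|V = ½mv² and r = mv/(|q|B): eliminate v to get m = qB²r²/(2V).
m = (1.602×10⁻¹⁹)(0.115)²(0.158)²/(2·7960) ≈ 3.32×10⁻²⁷ kg.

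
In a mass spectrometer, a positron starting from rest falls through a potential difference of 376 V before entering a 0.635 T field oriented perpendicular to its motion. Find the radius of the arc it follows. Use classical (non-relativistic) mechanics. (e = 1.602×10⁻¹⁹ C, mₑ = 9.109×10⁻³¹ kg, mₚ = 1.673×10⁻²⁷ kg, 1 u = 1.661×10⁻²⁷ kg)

Acceleration: |q|V = ½mv² ⇒ v = √(2|q|V/m) = √(2·1.602×10⁻¹⁹·376/9.109×10⁻³¹) ≈ 1.150×10⁷ m/s.
In the field: r = mv/(|q|B) = (9.109×10⁻³¹)(1.150×10⁷)/((1.602×10⁻¹⁹)(0.635)) ≈ 1.03×10⁻⁴ m.

r ≈ 1.03×10⁻⁴ m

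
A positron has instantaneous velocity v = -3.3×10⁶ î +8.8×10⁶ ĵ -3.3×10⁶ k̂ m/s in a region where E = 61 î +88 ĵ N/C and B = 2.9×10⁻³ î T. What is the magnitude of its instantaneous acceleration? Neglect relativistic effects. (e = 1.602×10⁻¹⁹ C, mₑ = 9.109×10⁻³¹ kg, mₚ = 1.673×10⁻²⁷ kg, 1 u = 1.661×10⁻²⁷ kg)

v×B = (0, -9570, -2.55×10⁴) N/C.
E + v×B = (61.0, -9480, -2.55×10⁴) N/C.
F = q(E + v×B) = (1.602×10⁻¹⁹ C)·(61.0, -9480, -2.55×10⁴) = (9.77×10⁻¹⁸, -1.52×10⁻¹⁵, -4.09×10⁻¹⁵) N.
|a| = |F|/m = 4.361×10⁻¹⁵/9.109×10⁻³¹ ≈ 4.79×10¹⁵ m/s².

|a| ≈ 4.79×10¹⁵ m/s²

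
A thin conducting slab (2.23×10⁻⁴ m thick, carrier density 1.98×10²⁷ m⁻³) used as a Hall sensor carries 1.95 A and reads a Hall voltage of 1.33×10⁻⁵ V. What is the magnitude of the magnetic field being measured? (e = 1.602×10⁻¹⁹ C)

B ≈ 0.482 T

From V_H = IB/(n e t), B = V_H n e t / I.
B = (1.33×10⁻⁵)(1.98×10²⁷)(1.602×10⁻¹⁹)(2.23×10⁻⁴)/1.95 ≈ 0.482 T.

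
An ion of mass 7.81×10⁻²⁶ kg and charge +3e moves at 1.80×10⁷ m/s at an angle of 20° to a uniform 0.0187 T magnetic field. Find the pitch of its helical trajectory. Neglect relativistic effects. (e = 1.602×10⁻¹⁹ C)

p ≈ 924 m

v∥ = v cosθ = 1.80×10⁷·cos20° ≈ 1.691×10⁷ m/s.
T = 2πm/(|q|B) = 2π(7.81×10⁻²⁶)/((4.806×10⁻¹⁹)(0.0187)) ≈ 5.460×10⁻⁵ s.
pitch = v∥ T = (1.691×10⁷)(5.460×10⁻⁵) ≈ 924 m.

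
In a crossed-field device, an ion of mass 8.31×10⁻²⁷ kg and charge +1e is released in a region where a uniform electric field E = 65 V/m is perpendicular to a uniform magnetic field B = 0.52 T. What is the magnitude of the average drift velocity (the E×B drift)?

v_d ≈ 120 m/s

The E×B drift speed is v_d = E/B.
v_d = 65/0.52 = 120 m/s.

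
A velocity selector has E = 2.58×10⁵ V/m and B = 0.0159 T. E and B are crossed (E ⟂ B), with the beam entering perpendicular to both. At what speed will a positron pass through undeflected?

v = 1.62×10⁷ m/s

Zero net Lorentz force requires |qE| = |q v×B|, i.e. E = vB.
v = E/B = 2.58×10⁵/0.0159 = 1.62×10⁷ m/s.
The result is independent of the particle's charge and mass.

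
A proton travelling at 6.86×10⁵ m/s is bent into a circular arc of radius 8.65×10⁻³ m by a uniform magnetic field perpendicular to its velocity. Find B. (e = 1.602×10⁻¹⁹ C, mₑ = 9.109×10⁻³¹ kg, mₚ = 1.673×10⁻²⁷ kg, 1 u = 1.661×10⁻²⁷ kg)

B ≈ 0.828 T

From |q|vB = mv²/r, B = mv/(|q|r).
B = (1.673×10⁻²⁷)(6.86×10⁵)/((1.602×10⁻¹⁹)(8.65×10⁻³)) ≈ 0.828 T.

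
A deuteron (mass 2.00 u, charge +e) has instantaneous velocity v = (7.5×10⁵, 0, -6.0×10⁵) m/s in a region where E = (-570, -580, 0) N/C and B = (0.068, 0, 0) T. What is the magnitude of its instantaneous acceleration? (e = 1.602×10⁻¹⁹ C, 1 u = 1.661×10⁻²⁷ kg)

|a| ≈ 2.00×10¹² m/s²

v×B = (0, -4.08×10⁴, 0) N/C.
E + v×B = (-570, -4.14×10⁴, 0) N/C.
F = q(E + v×B) = (1.602×10⁻¹⁹ C)·(-570, -4.14×10⁴, 0) = (-9.13×10⁻¹⁷, -6.63×10⁻¹⁵, 0) N.
|a| = |F|/m = 6.630×10⁻¹⁵/3.322×10⁻²⁷ ≈ 2.00×10¹² m/s².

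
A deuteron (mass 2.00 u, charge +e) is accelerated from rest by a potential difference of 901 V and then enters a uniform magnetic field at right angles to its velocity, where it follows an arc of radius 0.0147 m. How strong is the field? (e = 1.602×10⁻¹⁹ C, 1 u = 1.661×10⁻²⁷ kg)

B ≈ 0.416 T

v = √(2|q|V/m) = √(2·1.602×10⁻¹⁹·901/3.322×10⁻²⁷) ≈ 2.948×10⁵ m/s.
B = mv/(|q|r) = (3.322×10⁻²⁷)(2.948×10⁵)/((1.602×10⁻¹⁹)(0.0147)) ≈ 0.416 T.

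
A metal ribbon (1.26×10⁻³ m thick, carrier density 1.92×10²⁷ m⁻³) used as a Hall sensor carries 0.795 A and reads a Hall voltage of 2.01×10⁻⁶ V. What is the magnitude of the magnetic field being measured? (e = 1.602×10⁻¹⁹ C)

B ≈ 0.980 T

From V_H = IB/(n e t), B = V_H n e t / I.
B = (2.01×10⁻⁶)(1.92×10²⁷)(1.602×10⁻¹⁹)(1.26×10⁻³)/0.795 ≈ 0.980 T.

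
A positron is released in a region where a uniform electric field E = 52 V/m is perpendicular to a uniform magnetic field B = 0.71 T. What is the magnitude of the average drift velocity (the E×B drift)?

v_d ≈ 73 m/s

The steady drift has the magnetic force balancing the electric force, so v_d = E/B.
v_d = 52/0.71 = 73 m/s.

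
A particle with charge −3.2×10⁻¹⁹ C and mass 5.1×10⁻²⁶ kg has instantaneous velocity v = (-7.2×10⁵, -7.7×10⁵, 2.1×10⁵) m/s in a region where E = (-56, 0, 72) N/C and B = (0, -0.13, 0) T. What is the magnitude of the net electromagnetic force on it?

|F| ≈ 3.12×10⁻¹⁴ N

v×B = (2.73×10⁴, 0, 9.36×10⁴) N/C.
E + v×B = (2.72×10⁴, 0, 9.37×10⁴) N/C.
F = q(E + v×B) = (−3.2×10⁻¹⁹ C)·(2.72×10⁴, 0, 9.37×10⁴) = (-8.72×10⁻¹⁵, 0, -3.00×10⁻¹⁴) N.
|F| = 3.12×10⁻¹⁴ N.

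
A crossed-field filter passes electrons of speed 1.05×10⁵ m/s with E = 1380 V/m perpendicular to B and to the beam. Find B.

Balance of forces in the selector: qE = qvB ⇒ B = E/v.
B = 1380/1.05×10⁵ = 0.0131 T.

B = 0.0131 T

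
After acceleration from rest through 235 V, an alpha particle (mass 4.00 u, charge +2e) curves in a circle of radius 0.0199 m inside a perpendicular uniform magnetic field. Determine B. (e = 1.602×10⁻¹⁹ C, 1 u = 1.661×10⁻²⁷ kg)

v = √(2|q|V/m) = √(2·3.204×10⁻¹⁹·235/6.644×10⁻²⁷) ≈ 1.505×10⁵ m/s.
B = mv/(|q|r) = (6.644×10⁻²⁷)(1.505×10⁵)/((3.204×10⁻¹⁹)(0.0199)) ≈ 0.157 T.

B ≈ 0.157 T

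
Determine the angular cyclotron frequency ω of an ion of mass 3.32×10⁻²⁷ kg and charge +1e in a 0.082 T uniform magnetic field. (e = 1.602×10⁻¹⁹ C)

ω = |q|B/m.
ω = (1.602×10⁻¹⁹)(0.082)/3.32×10⁻²⁷ ≈ 4.0×10⁶ rad/s.

ω ≈ 4.0×10⁶ rad/s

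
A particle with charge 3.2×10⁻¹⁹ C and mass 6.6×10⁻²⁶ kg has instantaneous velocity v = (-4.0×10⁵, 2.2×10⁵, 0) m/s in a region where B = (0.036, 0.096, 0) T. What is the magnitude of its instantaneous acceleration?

v×B = (0, 0, -4.63×10⁴) N/C.
F = q v×B = (3.2×10⁻¹⁹ C)·(0, 0, -4.63×10⁴) = (0, 0, -1.48×10⁻¹⁴) N.
|a| = |F|/m = 1.482×10⁻¹⁴/6.6×10⁻²⁶ ≈ 2.25×10¹¹ m/s².

|a| ≈ 2.25×10¹¹ m/s²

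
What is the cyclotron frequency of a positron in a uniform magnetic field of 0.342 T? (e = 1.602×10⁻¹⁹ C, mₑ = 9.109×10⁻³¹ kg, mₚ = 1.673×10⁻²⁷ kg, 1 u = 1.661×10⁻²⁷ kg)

f = |q|B/(2πm).
f = (1.602×10⁻¹⁹)(0.342)/(2π·9.109×10⁻³¹) ≈ 9.57×10⁹ Hz.

f ≈ 9.57×10⁹ Hz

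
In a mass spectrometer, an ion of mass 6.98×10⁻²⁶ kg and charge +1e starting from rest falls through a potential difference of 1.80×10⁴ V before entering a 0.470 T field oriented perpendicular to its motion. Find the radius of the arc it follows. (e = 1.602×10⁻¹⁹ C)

r ≈ 0.266 m

Acceleration: |q|V = ½mv² ⇒ v = √(2|q|V/m) = √(2·1.602×10⁻¹⁹·1.80×10⁴/6.98×10⁻²⁶) ≈ 2.874×10⁵ m/s.
In the field: r = mv/(|q|B) = (6.98×10⁻²⁶)(2.874×10⁵)/((1.602×10⁻¹⁹)(0.470)) ≈ 0.266 m.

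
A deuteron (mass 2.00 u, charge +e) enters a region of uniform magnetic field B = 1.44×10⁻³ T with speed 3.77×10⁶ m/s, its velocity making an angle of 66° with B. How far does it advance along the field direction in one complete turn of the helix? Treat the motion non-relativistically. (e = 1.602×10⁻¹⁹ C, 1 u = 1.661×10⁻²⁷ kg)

v∥ = v cosθ = 3.77×10⁶·cos66° ≈ 1.533×10⁶ m/s.
T = 2πm/(|q|B) = 2π(3.322×10⁻²⁷)/((1.602×10⁻¹⁹)(1.44×10⁻³)) ≈ 9.048×10⁻⁵ s.
pitch = v∥ T = (1.533×10⁶)(9.048×10⁻⁵) ≈ 139 m.

p ≈ 139 m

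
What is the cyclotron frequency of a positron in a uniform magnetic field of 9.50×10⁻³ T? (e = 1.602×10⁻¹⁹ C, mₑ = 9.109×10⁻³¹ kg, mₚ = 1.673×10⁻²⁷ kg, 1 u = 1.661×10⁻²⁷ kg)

f ≈ 2.66×10⁸ Hz

f = |q|B/(2πm).
f = (1.602×10⁻¹⁹)(9.50×10⁻³)/(2π·9.109×10⁻³¹) ≈ 2.66×10⁸ Hz.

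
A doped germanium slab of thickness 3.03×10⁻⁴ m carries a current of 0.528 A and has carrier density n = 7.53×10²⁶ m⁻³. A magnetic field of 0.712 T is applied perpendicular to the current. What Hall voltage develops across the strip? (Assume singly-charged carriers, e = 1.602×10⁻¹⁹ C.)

V_H ≈ 1.03×10⁻⁵ V

V_H = IB/(n e t).
V_H = (0.528)(0.712)/((7.53×10²⁶)(1.602×10⁻¹⁹)(3.03×10⁻⁴)) ≈ 1.03×10⁻⁵ V.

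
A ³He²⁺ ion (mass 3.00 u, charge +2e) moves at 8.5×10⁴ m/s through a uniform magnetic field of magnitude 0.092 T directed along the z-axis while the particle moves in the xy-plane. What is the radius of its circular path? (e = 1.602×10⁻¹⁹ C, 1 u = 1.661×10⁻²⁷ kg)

The magnetic force provides the centripetal force: |q|vB = mv²/r.
r = mv/(|q|B) = (4.983×10⁻²⁷)(8.5×10⁴)/((3.204×10⁻¹⁹)(0.092)) ≈ 0.014 m.

r ≈ 0.014 m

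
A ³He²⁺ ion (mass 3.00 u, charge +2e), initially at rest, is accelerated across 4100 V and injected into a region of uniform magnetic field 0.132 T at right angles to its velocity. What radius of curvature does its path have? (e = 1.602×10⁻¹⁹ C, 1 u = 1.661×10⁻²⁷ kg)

Acceleration: |q|V = ½mv² ⇒ v = √(2|q|V/m) = √(2·3.204×10⁻¹⁹·4100/4.983×10⁻²⁷) ≈ 7.261×10⁵ m/s.
In the field: r = mv/(|q|B) = (4.983×10⁻²⁷)(7.261×10⁵)/((3.204×10⁻¹⁹)(0.132)) ≈ 0.0856 m.

r ≈ 0.0856 m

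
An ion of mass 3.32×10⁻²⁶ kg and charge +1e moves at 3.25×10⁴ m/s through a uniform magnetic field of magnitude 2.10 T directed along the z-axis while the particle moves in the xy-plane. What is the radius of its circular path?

r ≈ 3.21×10⁻³ m

The magnetic force provides the centripetal force: |q|vB = mv²/r.
r = mv/(|q|B) = (3.32×10⁻²⁶)(3.25×10⁴)/((1.602×10⁻¹⁹)(2.10)) ≈ 3.21×10⁻³ m.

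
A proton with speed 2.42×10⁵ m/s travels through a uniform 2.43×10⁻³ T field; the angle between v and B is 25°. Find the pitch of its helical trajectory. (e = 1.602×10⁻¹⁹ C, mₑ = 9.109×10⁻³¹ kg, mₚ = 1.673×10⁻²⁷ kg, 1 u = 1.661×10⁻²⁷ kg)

v∥ = v cosθ = 2.42×10⁵·cos25° ≈ 2.193×10⁵ m/s.
T = 2πm/(|q|B) = 2π(1.673×10⁻²⁷)/((1.602×10⁻¹⁹)(2.43×10⁻³)) ≈ 2.700×10⁻⁵ s.
pitch = v∥ T = (2.193×10⁵)(2.700×10⁻⁵) ≈ 5.92 m.

p ≈ 5.92 m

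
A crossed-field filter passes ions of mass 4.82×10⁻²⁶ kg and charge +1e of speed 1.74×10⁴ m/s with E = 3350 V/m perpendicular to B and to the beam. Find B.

B = 0.193 T

Balance of forces in the selector: qE = qvB ⇒ B = E/v.
B = 3350/1.74×10⁴ = 0.193 T.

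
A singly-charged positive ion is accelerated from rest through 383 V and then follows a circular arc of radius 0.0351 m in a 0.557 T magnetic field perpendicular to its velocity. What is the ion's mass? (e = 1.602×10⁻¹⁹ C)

Combine |q|V = ½mv² and r = mv/(|q|B): eliminate v to get m = qB²r²/(2V).
m = (1.602×10⁻¹⁹)(0.557)²(0.0351)²/(2·383) ≈ 7.99×10⁻²⁶ kg.

m ≈ 7.99×10⁻²⁶ kg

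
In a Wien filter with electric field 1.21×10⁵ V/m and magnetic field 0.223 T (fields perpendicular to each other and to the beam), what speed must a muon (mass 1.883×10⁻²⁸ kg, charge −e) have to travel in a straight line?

Straight-line motion ⇒ electric and magnetic forces cancel, so E = vB.
v = E/B = 1.21×10⁵/0.223 = 5.43×10⁵ m/s.
The result is independent of the particle's charge and mass.

v = 5.43×10⁵ m/s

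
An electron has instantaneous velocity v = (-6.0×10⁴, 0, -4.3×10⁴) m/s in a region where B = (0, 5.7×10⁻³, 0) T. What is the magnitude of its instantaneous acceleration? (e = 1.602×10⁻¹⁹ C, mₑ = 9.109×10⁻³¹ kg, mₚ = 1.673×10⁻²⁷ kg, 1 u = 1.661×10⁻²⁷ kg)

v×B = (245, 0, -342) N/C.
F = q v×B = (−1.602×10⁻¹⁹ C)·(245, 0, -342) = (-3.93×10⁻¹⁷, 0, 5.48×10⁻¹⁷) N.
|a| = |F|/m = 6.741×10⁻¹⁷/9.109×10⁻³¹ ≈ 7.40×10¹³ m/s².

|a| ≈ 7.40×10¹³ m/s²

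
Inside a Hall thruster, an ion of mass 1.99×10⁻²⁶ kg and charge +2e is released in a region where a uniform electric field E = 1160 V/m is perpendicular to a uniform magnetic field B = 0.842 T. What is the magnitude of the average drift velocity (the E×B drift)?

The E×B drift speed is v_d = E/B.
v_d = 1160/0.842 = 1380 m/s.

v_d ≈ 1380 m/s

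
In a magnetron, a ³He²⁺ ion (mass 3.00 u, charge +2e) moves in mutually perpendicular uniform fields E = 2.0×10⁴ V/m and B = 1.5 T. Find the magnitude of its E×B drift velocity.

v_d ≈ 1.3×10⁴ m/s

The steady drift has the magnetic force balancing the electric force, so v_d = E/B.
v_d = 2.0×10⁴/1.5 = 1.3×10⁴ m/s.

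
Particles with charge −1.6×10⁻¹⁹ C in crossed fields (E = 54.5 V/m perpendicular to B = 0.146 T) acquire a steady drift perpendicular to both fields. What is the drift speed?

The E×B drift speed is v_d = E/B.
v_d = 54.5/0.146 = 373 m/s.

v_d ≈ 373 m/s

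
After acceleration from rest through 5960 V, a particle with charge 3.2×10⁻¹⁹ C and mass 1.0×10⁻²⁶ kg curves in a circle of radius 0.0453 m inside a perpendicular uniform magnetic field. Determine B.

B ≈ 0.426 T

v = √(2|q|V/m) = √(2·3.2×10⁻¹⁹·5960/1.0×10⁻²⁶) ≈ 6.176×10⁵ m/s.
B = mv/(|q|r) = (1.0×10⁻²⁶)(6.176×10⁵)/((3.2×10⁻¹⁹)(0.0453)) ≈ 0.426 T.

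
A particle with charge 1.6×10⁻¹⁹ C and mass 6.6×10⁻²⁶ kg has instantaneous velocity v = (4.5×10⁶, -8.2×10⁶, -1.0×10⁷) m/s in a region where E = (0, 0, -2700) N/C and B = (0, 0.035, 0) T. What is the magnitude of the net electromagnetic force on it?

v×B = (3.50×10⁵, 0, 1.58×10⁵) N/C.
E + v×B = (3.50×10⁵, 0, 1.55×10⁵) N/C.
F = q(E + v×B) = (1.6×10⁻¹⁹ C)·(3.50×10⁵, 0, 1.55×10⁵) = (5.60×10⁻¹⁴, 0, 2.48×10⁻¹⁴) N.
|F| = 6.12×10⁻¹⁴ N.

|F| ≈ 6.12×10⁻¹⁴ N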